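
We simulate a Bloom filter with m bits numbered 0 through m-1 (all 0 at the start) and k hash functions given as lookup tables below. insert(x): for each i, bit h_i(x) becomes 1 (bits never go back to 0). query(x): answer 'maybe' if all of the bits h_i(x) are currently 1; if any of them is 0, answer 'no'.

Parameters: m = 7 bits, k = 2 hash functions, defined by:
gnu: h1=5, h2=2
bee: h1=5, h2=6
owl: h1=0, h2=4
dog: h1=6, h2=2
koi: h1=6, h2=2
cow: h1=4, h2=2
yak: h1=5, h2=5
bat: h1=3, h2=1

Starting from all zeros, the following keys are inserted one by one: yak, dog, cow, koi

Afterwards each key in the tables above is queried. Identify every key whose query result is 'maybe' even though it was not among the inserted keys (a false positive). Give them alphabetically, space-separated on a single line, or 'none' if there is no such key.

Start: bits=0000000
After insert 'yak': sets bits 5 -> bits=0000010
After insert 'dog': sets bits 2 6 -> bits=0010011
After insert 'cow': sets bits 2 4 -> bits=0010111
After insert 'koi': sets bits 2 6 -> bits=0010111
Not inserted: bat bee gnu owl — query each against bits=0010111:
query bat: checks bit1=0, bit3=0 (has a 0) -> no => not a false positive
query bee: checks bit5=1, bit6=1 (all 1) -> maybe => FALSE POSITIVE
query gnu: checks bit2=1, bit5=1 (all 1) -> maybe => FALSE POSITIVE
query owl: checks bit0=0, bit4=1 (has a 0) -> no => not a false positive
False positives (alphabetical): bee gnu

Answer: bee gnu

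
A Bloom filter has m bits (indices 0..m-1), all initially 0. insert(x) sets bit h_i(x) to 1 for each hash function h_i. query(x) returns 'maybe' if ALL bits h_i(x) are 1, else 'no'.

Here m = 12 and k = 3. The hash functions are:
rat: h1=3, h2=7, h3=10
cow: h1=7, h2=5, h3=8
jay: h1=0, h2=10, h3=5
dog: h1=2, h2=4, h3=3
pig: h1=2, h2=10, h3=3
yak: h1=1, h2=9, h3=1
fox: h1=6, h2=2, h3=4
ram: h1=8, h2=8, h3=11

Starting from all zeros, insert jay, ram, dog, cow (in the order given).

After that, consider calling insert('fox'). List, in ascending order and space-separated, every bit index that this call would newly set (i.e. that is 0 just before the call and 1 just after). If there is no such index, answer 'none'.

Answer: 6

Derivation:
Start: bits=000000000000
After insert 'jay': sets bits 0 5 10 -> bits=100001000010
After insert 'ram': sets bits 8 11 -> bits=100001001011
After insert 'dog': sets bits 2 3 4 -> bits=101111001011
After insert 'cow': sets bits 5 7 8 -> bits=101111011011
insert 'fox' would touch bits 2 4 6; currently bit2=1, bit4=1, bit6=0
Bits that are 0 among those (would change 0->1): 6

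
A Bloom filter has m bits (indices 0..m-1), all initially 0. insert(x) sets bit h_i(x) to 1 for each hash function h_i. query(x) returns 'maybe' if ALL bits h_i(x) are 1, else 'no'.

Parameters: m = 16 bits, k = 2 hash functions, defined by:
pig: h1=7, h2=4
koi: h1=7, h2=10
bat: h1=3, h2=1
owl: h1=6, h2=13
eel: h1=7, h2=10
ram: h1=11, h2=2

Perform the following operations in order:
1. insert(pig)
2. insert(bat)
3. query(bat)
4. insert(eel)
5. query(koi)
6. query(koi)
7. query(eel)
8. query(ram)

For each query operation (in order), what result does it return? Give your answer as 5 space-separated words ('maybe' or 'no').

Start: bits=0000000000000000
Op 1: insert pig -> sets bits 4 7 -> bits=0000100100000000
Op 2: insert bat -> sets bits 1 3 -> bits=0101100100000000
Op 3: query bat -> checks bit1=1, bit3=1 (all 1) -> maybe
Op 4: insert eel -> sets bits 7 10 -> bits=0101100100100000
Op 5: query koi -> checks bit7=1, bit10=1 (all 1) -> maybe
Op 6: query koi -> checks bit7=1, bit10=1 (all 1) -> maybe
Op 7: query eel -> checks bit7=1, bit10=1 (all 1) -> maybe
Op 8: query ram -> checks bit2=0, bit11=0 (has a 0) -> no
Query results in order: maybe maybe maybe maybe no

Answer: maybe maybe maybe maybe no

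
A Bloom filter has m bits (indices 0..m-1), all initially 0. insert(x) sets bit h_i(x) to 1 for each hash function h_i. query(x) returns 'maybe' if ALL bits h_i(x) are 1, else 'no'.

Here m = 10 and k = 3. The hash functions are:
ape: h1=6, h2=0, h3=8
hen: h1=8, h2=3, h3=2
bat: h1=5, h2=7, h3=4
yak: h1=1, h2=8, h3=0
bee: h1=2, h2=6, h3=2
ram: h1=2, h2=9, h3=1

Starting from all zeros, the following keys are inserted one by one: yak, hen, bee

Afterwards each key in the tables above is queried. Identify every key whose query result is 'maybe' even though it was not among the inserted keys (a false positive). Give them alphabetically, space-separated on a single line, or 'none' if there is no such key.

Answer: ape

Derivation:
Start: bits=0000000000
After insert 'yak': sets bits 0 1 8 -> bits=1100000010
After insert 'hen': sets bits 2 3 8 -> bits=1111000010
After insert 'bee': sets bits 2 6 -> bits=1111001010
Not inserted: ape bat ram — query each against bits=1111001010:
query ape: checks bit0=1, bit6=1, bit8=1 (all 1) -> maybe => FALSE POSITIVE
query bat: checks bit4=0, bit5=0, bit7=0 (has a 0) -> no => not a false positive
query ram: checks bit1=1, bit2=1, bit9=0 (has a 0) -> no => not a false positive
False positives (alphabetical): ape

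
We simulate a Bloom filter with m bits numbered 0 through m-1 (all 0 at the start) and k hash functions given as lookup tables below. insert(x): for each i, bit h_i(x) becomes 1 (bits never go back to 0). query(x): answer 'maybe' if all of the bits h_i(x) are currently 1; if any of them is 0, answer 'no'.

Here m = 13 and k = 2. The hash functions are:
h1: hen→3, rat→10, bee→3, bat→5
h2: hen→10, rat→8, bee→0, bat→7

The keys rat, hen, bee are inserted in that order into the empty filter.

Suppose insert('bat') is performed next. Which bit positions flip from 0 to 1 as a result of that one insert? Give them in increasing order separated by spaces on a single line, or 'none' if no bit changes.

Start: bits=0000000000000
After insert 'rat': sets bits 8 10 -> bits=0000000010100
After insert 'hen': sets bits 3 10 -> bits=0001000010100
After insert 'bee': sets bits 0 3 -> bits=1001000010100
insert 'bat' would touch bits 5 7; currently bit5=0, bit7=0
Bits that are 0 among those (would change 0->1): 5 7

Answer: 5 7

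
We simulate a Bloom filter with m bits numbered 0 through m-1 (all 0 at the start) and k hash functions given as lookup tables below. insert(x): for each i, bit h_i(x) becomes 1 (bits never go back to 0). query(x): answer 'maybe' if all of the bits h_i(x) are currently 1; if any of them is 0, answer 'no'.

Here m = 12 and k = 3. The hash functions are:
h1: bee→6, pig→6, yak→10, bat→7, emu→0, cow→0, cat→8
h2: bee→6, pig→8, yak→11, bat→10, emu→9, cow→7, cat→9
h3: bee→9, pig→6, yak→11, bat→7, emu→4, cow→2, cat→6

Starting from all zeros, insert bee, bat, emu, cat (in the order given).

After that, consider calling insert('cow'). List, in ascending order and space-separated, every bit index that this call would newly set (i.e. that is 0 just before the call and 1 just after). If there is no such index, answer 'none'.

Answer: 2

Derivation:
Start: bits=000000000000
After insert 'bee': sets bits 6 9 -> bits=000000100100
After insert 'bat': sets bits 7 10 -> bits=000000110110
After insert 'emu': sets bits 0 4 9 -> bits=100010110110
After insert 'cat': sets bits 6 8 9 -> bits=100010111110
insert 'cow' would touch bits 0 2 7; currently bit0=1, bit2=0, bit7=1
Bits that are 0 among those (would change 0->1): 2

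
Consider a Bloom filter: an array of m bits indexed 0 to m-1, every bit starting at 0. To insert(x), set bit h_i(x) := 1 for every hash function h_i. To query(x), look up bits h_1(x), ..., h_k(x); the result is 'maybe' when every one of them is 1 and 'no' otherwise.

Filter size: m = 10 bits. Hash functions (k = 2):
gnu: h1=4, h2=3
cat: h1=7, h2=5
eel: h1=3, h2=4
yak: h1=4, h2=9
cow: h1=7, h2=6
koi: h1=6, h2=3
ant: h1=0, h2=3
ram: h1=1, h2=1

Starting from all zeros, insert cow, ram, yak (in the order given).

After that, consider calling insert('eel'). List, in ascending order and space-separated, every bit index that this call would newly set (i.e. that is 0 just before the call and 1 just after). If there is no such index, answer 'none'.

Start: bits=0000000000
After insert 'cow': sets bits 6 7 -> bits=0000001100
After insert 'ram': sets bits 1 -> bits=0100001100
After insert 'yak': sets bits 4 9 -> bits=0100101101
insert 'eel' would touch bits 3 4; currently bit3=0, bit4=1
Bits that are 0 among those (would change 0->1): 3

Answer: 3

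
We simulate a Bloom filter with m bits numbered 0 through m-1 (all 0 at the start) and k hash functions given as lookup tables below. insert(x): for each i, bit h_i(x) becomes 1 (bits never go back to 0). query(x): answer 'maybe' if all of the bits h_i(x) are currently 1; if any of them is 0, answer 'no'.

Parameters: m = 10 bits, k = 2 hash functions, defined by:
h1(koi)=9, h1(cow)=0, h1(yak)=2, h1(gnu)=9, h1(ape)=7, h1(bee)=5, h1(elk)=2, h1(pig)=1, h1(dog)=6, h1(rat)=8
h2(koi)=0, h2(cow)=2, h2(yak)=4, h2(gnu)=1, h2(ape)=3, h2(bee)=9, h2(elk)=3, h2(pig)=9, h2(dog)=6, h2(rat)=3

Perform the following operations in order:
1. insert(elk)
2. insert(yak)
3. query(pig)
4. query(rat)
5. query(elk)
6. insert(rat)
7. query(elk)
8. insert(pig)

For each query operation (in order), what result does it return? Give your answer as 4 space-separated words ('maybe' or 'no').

Answer: no no maybe maybe

Derivation:
Start: bits=0000000000
Op 1: insert elk -> sets bits 2 3 -> bits=0011000000
Op 2: insert yak -> sets bits 2 4 -> bits=0011100000
Op 3: query pig -> checks bit1=0, bit9=0 (has a 0) -> no
Op 4: query rat -> checks bit3=1, bit8=0 (has a 0) -> no
Op 5: query elk -> checks bit2=1, bit3=1 (all 1) -> maybe
Op 6: insert rat -> sets bits 3 8 -> bits=0011100010
Op 7: query elk -> checks bit2=1, bit3=1 (all 1) -> maybe
Op 8: insert pig -> sets bits 1 9 -> bits=0111100011
Query results in order: no no maybe maybe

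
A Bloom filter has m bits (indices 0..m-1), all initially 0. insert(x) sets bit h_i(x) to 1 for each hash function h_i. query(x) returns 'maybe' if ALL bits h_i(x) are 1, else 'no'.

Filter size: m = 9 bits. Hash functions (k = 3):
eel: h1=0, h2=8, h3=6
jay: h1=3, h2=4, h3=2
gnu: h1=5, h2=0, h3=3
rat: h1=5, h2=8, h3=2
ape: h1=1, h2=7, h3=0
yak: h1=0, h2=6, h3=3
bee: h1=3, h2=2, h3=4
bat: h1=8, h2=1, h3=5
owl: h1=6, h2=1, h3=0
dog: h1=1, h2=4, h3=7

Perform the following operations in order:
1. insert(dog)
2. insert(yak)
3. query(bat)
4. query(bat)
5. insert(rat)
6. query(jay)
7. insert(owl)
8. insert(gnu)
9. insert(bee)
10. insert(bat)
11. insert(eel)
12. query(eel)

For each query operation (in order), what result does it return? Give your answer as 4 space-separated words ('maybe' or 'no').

Answer: no no maybe maybe

Derivation:
Start: bits=000000000
Op 1: insert dog -> sets bits 1 4 7 -> bits=010010010
Op 2: insert yak -> sets bits 0 3 6 -> bits=110110110
Op 3: query bat -> checks bit1=1, bit5=0, bit8=0 (has a 0) -> no
Op 4: query bat -> checks bit1=1, bit5=0, bit8=0 (has a 0) -> no
Op 5: insert rat -> sets bits 2 5 8 -> bits=111111111
Op 6: query jay -> checks bit2=1, bit3=1, bit4=1 (all 1) -> maybe
Op 7: insert owl -> sets bits 0 1 6 -> bits=111111111
Op 8: insert gnu -> sets bits 0 3 5 -> bits=111111111
Op 9: insert bee -> sets bits 2 3 4 -> bits=111111111
Op 10: insert bat -> sets bits 1 5 8 -> bits=111111111
Op 11: insert eel -> sets bits 0 6 8 -> bits=111111111
Op 12: query eel -> checks bit0=1, bit6=1, bit8=1 (all 1) -> maybe
Query results in order: no no maybe maybe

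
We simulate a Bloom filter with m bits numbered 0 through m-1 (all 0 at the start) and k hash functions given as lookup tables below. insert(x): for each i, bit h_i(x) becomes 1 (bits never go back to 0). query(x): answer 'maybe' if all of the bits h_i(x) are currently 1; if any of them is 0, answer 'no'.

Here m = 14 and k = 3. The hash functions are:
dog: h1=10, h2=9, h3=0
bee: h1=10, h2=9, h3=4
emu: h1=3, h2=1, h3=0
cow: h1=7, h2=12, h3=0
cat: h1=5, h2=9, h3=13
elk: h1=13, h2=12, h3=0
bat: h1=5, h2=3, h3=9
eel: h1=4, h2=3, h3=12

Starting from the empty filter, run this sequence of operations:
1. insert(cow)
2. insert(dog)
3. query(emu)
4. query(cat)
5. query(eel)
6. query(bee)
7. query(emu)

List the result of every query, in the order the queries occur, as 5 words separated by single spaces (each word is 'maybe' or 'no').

Start: bits=00000000000000
Op 1: insert cow -> sets bits 0 7 12 -> bits=10000001000010
Op 2: insert dog -> sets bits 0 9 10 -> bits=10000001011010
Op 3: query emu -> checks bit0=1, bit1=0, bit3=0 (has a 0) -> no
Op 4: query cat -> checks bit5=0, bit9=1, bit13=0 (has a 0) -> no
Op 5: query eel -> checks bit3=0, bit4=0, bit12=1 (has a 0) -> no
Op 6: query bee -> checks bit4=0, bit9=1, bit10=1 (has a 0) -> no
Op 7: query emu -> checks bit0=1, bit1=0, bit3=0 (has a 0) -> no
Query results in order: no no no no no

Answer: no no no no no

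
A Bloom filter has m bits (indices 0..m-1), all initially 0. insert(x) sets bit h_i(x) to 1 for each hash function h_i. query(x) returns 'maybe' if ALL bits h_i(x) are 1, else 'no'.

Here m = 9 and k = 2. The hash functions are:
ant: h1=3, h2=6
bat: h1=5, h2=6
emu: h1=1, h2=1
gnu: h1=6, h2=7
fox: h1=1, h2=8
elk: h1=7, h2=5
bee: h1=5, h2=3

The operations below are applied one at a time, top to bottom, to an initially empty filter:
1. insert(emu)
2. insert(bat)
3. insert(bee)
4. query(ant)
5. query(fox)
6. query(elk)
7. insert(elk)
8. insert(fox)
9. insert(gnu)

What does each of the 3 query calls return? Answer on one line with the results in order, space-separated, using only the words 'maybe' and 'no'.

Answer: maybe no no

Derivation:
Start: bits=000000000
Op 1: insert emu -> sets bits 1 -> bits=010000000
Op 2: insert bat -> sets bits 5 6 -> bits=010001100
Op 3: insert bee -> sets bits 3 5 -> bits=010101100
Op 4: query ant -> checks bit3=1, bit6=1 (all 1) -> maybe
Op 5: query fox -> checks bit1=1, bit8=0 (has a 0) -> no
Op 6: query elk -> checks bit5=1, bit7=0 (has a 0) -> no
Op 7: insert elk -> sets bits 5 7 -> bits=010101110
Op 8: insert fox -> sets bits 1 8 -> bits=010101111
Op 9: insert gnu -> sets bits 6 7 -> bits=010101111
Query results in order: maybe no no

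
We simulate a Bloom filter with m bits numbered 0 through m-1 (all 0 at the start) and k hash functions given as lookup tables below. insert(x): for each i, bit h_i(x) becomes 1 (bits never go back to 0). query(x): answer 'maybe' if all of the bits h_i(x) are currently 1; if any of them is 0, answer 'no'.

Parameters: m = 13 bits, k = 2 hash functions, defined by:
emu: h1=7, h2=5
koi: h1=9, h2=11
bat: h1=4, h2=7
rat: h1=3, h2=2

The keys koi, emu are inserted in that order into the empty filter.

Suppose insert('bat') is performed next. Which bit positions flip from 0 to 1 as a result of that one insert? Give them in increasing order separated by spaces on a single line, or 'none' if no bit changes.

Start: bits=0000000000000
After insert 'koi': sets bits 9 11 -> bits=0000000001010
After insert 'emu': sets bits 5 7 -> bits=0000010101010
insert 'bat' would touch bits 4 7; currently bit4=0, bit7=1
Bits that are 0 among those (would change 0->1): 4

Answer: 4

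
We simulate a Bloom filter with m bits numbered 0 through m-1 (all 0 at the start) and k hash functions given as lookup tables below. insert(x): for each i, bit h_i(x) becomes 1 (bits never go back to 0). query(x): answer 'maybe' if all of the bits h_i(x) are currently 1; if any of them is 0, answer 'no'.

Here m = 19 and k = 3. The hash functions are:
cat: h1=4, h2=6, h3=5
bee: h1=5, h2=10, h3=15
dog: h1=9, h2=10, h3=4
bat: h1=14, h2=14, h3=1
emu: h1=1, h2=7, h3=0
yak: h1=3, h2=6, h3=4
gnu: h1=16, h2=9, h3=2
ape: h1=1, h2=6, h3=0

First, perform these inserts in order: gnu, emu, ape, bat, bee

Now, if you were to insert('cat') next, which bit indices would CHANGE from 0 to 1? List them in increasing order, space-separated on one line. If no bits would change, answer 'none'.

Start: bits=0000000000000000000
After insert 'gnu': sets bits 2 9 16 -> bits=0010000001000000100
After insert 'emu': sets bits 0 1 7 -> bits=1110000101000000100
After insert 'ape': sets bits 0 1 6 -> bits=1110001101000000100
After insert 'bat': sets bits 1 14 -> bits=1110001101000010100
After insert 'bee': sets bits 5 10 15 -> bits=1110011101100011100
insert 'cat' would touch bits 4 5 6; currently bit4=0, bit5=1, bit6=1
Bits that are 0 among those (would change 0->1): 4

Answer: 4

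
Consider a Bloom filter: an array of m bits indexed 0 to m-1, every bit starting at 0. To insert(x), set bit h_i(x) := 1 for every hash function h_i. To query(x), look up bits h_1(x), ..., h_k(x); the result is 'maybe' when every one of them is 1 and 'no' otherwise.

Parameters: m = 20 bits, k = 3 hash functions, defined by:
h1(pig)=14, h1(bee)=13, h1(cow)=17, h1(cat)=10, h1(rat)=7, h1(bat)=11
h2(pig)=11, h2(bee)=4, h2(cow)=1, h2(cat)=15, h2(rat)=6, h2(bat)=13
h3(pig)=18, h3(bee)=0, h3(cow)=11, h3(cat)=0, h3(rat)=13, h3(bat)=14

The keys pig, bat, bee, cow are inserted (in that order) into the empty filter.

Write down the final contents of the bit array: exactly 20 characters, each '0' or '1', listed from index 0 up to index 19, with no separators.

Answer: 11001000000101100110

Derivation:
Start: bits=00000000000000000000
After insert 'pig': sets bits 11 14 18 -> bits=00000000000100100010
After insert 'bat': sets bits 11 13 14 -> bits=00000000000101100010
After insert 'bee': sets bits 0 4 13 -> bits=10001000000101100010
After insert 'cow': sets bits 1 11 17 -> bits=11001000000101100110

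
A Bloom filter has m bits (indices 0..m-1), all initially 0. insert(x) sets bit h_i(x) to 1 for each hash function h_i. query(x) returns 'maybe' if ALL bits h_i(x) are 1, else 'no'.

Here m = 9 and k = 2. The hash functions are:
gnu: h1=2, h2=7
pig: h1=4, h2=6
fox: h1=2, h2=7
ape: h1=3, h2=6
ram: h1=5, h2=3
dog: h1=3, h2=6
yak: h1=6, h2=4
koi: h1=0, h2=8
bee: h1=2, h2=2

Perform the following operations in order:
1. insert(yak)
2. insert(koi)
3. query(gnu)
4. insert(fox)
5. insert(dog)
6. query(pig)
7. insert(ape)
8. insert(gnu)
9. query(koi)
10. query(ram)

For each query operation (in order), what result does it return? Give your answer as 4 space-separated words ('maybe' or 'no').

Answer: no maybe maybe no

Derivation:
Start: bits=000000000
Op 1: insert yak -> sets bits 4 6 -> bits=000010100
Op 2: insert koi -> sets bits 0 8 -> bits=100010101
Op 3: query gnu -> checks bit2=0, bit7=0 (has a 0) -> no
Op 4: insert fox -> sets bits 2 7 -> bits=101010111
Op 5: insert dog -> sets bits 3 6 -> bits=101110111
Op 6: query pig -> checks bit4=1, bit6=1 (all 1) -> maybe
Op 7: insert ape -> sets bits 3 6 -> bits=101110111
Op 8: insert gnu -> sets bits 2 7 -> bits=101110111
Op 9: query koi -> checks bit0=1, bit8=1 (all 1) -> maybe
Op 10: query ram -> checks bit3=1, bit5=0 (has a 0) -> no
Query results in order: no maybe maybe no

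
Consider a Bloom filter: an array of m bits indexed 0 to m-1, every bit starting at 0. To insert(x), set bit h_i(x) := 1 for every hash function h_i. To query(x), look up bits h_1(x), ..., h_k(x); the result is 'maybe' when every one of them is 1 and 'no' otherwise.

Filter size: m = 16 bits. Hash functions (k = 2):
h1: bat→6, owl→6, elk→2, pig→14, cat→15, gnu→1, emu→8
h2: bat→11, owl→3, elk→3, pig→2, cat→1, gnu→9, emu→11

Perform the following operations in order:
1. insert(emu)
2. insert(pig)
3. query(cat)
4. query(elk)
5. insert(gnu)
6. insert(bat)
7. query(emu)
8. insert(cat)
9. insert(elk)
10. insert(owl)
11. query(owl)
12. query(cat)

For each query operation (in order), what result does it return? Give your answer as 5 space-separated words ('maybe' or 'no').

Answer: no no maybe maybe maybe

Derivation:
Start: bits=0000000000000000
Op 1: insert emu -> sets bits 8 11 -> bits=0000000010010000
Op 2: insert pig -> sets bits 2 14 -> bits=0010000010010010
Op 3: query cat -> checks bit1=0, bit15=0 (has a 0) -> no
Op 4: query elk -> checks bit2=1, bit3=0 (has a 0) -> no
Op 5: insert gnu -> sets bits 1 9 -> bits=0110000011010010
Op 6: insert bat -> sets bits 6 11 -> bits=0110001011010010
Op 7: query emu -> checks bit8=1, bit11=1 (all 1) -> maybe
Op 8: insert cat -> sets bits 1 15 -> bits=0110001011010011
Op 9: insert elk -> sets bits 2 3 -> bits=0111001011010011
Op 10: insert owl -> sets bits 3 6 -> bits=0111001011010011
Op 11: query owl -> checks bit3=1, bit6=1 (all 1) -> maybe
Op 12: query cat -> checks bit1=1, bit15=1 (all 1) -> maybe
Query results in order: no no maybe maybe maybe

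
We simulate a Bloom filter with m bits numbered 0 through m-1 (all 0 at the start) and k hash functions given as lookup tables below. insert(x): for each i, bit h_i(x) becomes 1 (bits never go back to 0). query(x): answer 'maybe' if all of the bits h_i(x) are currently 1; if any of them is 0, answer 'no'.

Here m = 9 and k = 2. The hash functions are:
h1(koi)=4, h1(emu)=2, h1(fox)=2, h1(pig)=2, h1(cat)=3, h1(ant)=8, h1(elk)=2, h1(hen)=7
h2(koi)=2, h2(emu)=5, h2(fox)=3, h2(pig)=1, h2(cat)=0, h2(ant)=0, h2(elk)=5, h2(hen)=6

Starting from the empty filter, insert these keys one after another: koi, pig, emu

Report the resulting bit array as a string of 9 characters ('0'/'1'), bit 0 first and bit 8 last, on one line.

Answer: 011011000

Derivation:
Start: bits=000000000
After insert 'koi': sets bits 2 4 -> bits=001010000
After insert 'pig': sets bits 1 2 -> bits=011010000
After insert 'emu': sets bits 2 5 -> bits=011011000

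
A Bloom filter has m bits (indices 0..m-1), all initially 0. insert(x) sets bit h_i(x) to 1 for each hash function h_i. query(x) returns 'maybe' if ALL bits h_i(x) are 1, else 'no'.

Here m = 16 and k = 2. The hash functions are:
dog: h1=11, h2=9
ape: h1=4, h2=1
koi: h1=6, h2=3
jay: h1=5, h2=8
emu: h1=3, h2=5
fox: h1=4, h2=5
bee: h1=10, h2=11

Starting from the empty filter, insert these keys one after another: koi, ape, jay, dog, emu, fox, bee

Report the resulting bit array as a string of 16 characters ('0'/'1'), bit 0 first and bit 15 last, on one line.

Start: bits=0000000000000000
After insert 'koi': sets bits 3 6 -> bits=0001001000000000
After insert 'ape': sets bits 1 4 -> bits=0101101000000000
After insert 'jay': sets bits 5 8 -> bits=0101111010000000
After insert 'dog': sets bits 9 11 -> bits=0101111011010000
After insert 'emu': sets bits 3 5 -> bits=0101111011010000
After insert 'fox': sets bits 4 5 -> bits=0101111011010000
After insert 'bee': sets bits 10 11 -> bits=0101111011110000

Answer: 0101111011110000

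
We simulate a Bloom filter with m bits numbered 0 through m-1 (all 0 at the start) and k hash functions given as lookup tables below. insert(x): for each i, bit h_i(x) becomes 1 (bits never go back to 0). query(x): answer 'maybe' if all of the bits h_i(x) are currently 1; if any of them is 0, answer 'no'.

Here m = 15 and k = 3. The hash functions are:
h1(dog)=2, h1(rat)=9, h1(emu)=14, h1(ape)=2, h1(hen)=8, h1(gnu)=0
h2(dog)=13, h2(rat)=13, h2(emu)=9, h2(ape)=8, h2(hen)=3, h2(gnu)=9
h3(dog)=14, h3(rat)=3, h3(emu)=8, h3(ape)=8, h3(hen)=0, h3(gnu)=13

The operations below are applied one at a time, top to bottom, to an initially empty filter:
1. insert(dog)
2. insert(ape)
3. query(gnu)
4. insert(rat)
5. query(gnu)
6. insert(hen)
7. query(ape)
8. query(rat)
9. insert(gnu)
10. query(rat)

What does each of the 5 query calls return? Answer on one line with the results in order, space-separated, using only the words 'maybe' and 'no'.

Start: bits=000000000000000
Op 1: insert dog -> sets bits 2 13 14 -> bits=001000000000011
Op 2: insert ape -> sets bits 2 8 -> bits=001000001000011
Op 3: query gnu -> checks bit0=0, bit9=0, bit13=1 (has a 0) -> no
Op 4: insert rat -> sets bits 3 9 13 -> bits=001100001100011
Op 5: query gnu -> checks bit0=0, bit9=1, bit13=1 (has a 0) -> no
Op 6: insert hen -> sets bits 0 3 8 -> bits=101100001100011
Op 7: query ape -> checks bit2=1, bit8=1 (all 1) -> maybe
Op 8: query rat -> checks bit3=1, bit9=1, bit13=1 (all 1) -> maybe
Op 9: insert gnu -> sets bits 0 9 13 -> bits=101100001100011
Op 10: query rat -> checks bit3=1, bit9=1, bit13=1 (all 1) -> maybe
Query results in order: no no maybe maybe maybe

Answer: no no maybe maybe maybe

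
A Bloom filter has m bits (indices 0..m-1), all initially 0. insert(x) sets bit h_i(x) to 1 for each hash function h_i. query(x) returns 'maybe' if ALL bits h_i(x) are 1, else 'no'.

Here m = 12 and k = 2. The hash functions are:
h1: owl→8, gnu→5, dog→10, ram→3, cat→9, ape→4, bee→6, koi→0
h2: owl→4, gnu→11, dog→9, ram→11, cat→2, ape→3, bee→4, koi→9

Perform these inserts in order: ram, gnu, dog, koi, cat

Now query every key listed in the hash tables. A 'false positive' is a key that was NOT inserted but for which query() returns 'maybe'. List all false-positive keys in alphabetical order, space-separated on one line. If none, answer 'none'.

Start: bits=000000000000
After insert 'ram': sets bits 3 11 -> bits=000100000001
After insert 'gnu': sets bits 5 11 -> bits=000101000001
After insert 'dog': sets bits 9 10 -> bits=000101000111
After insert 'koi': sets bits 0 9 -> bits=100101000111
After insert 'cat': sets bits 2 9 -> bits=101101000111
Not inserted: ape bee owl — query each against bits=101101000111:
query ape: checks bit3=1, bit4=0 (has a 0) -> no => not a false positive
query bee: checks bit4=0, bit6=0 (has a 0) -> no => not a false positive
query owl: checks bit4=0, bit8=0 (has a 0) -> no => not a false positive
False positives (alphabetical): none

Answer: none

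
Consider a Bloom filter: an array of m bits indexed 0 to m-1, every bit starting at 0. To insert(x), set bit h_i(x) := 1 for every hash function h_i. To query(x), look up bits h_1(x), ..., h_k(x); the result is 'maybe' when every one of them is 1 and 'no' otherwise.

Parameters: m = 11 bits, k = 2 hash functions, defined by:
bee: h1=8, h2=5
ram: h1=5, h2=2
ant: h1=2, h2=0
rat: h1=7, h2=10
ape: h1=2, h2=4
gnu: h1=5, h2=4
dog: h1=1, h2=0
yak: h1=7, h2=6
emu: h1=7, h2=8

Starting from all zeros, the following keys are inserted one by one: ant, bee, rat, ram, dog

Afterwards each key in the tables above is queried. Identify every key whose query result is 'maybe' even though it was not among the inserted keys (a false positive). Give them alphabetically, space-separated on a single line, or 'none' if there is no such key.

Start: bits=00000000000
After insert 'ant': sets bits 0 2 -> bits=10100000000
After insert 'bee': sets bits 5 8 -> bits=10100100100
After insert 'rat': sets bits 7 10 -> bits=10100101101
After insert 'ram': sets bits 2 5 -> bits=10100101101
After insert 'dog': sets bits 0 1 -> bits=11100101101
Not inserted: ape emu gnu yak — query each against bits=11100101101:
query ape: checks bit2=1, bit4=0 (has a 0) -> no => not a false positive
query emu: checks bit7=1, bit8=1 (all 1) -> maybe => FALSE POSITIVE
query gnu: checks bit4=0, bit5=1 (has a 0) -> no => not a false positive
query yak: checks bit6=0, bit7=1 (has a 0) -> no => not a false positive
False positives (alphabetical): emu

Answer: emu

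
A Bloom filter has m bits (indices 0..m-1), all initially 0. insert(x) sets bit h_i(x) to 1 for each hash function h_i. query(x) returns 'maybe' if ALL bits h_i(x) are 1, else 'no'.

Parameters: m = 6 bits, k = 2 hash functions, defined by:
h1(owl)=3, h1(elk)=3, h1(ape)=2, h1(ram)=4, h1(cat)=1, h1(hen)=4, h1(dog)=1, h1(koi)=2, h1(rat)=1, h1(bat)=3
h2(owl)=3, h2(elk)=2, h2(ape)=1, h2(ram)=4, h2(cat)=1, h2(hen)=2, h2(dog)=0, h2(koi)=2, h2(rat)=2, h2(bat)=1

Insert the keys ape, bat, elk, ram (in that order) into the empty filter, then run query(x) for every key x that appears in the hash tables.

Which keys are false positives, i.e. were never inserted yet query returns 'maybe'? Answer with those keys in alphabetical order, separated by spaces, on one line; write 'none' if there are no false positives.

Start: bits=000000
After insert 'ape': sets bits 1 2 -> bits=011000
After insert 'bat': sets bits 1 3 -> bits=011100
After insert 'elk': sets bits 2 3 -> bits=011100
After insert 'ram': sets bits 4 -> bits=011110
Not inserted: cat dog hen koi owl rat — query each against bits=011110:
query cat: checks bit1=1 (all 1) -> maybe => FALSE POSITIVE
query dog: checks bit0=0, bit1=1 (has a 0) -> no => not a false positive
query hen: checks bit2=1, bit4=1 (all 1) -> maybe => FALSE POSITIVE
query koi: checks bit2=1 (all 1) -> maybe => FALSE POSITIVE
query owl: checks bit3=1 (all 1) -> maybe => FALSE POSITIVE
query rat: checks bit1=1, bit2=1 (all 1) -> maybe => FALSE POSITIVE
False positives (alphabetical): cat hen koi owl rat

Answer: cat hen koi owl rat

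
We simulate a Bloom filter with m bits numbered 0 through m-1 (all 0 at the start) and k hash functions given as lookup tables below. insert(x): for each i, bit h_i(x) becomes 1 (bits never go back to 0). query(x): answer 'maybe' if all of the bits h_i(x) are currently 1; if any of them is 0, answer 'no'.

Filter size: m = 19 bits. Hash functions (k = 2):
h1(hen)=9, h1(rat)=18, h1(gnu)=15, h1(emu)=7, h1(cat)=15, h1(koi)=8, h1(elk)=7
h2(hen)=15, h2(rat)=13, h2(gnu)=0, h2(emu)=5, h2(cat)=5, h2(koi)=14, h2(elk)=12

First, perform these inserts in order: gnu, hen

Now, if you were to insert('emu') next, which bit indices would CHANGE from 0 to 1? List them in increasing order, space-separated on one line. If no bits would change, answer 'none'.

Answer: 5 7

Derivation:
Start: bits=0000000000000000000
After insert 'gnu': sets bits 0 15 -> bits=1000000000000001000
After insert 'hen': sets bits 9 15 -> bits=1000000001000001000
insert 'emu' would touch bits 5 7; currently bit5=0, bit7=0
Bits that are 0 among those (would change 0->1): 5 7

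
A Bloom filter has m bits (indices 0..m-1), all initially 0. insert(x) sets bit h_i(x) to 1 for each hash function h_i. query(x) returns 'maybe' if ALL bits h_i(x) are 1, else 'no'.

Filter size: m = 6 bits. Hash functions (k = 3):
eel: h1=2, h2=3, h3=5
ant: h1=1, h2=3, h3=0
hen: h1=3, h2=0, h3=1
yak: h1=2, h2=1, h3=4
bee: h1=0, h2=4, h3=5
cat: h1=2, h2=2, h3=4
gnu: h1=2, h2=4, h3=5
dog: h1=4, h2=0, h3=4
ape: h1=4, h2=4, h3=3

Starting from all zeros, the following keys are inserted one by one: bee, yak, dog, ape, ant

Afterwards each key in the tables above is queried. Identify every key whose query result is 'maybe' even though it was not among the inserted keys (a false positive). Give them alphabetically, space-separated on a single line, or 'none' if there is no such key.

Answer: cat eel gnu hen

Derivation:
Start: bits=000000
After insert 'bee': sets bits 0 4 5 -> bits=100011
After insert 'yak': sets bits 1 2 4 -> bits=111011
After insert 'dog': sets bits 0 4 -> bits=111011
After insert 'ape': sets bits 3 4 -> bits=111111
After insert 'ant': sets bits 0 1 3 -> bits=111111
Not inserted: cat eel gnu hen — query each against bits=111111:
query cat: checks bit2=1, bit4=1 (all 1) -> maybe => FALSE POSITIVE
query eel: checks bit2=1, bit3=1, bit5=1 (all 1) -> maybe => FALSE POSITIVE
query gnu: checks bit2=1, bit4=1, bit5=1 (all 1) -> maybe => FALSE POSITIVE
query hen: checks bit0=1, bit1=1, bit3=1 (all 1) -> maybe => FALSE POSITIVE
False positives (alphabetical): cat eel gnu hen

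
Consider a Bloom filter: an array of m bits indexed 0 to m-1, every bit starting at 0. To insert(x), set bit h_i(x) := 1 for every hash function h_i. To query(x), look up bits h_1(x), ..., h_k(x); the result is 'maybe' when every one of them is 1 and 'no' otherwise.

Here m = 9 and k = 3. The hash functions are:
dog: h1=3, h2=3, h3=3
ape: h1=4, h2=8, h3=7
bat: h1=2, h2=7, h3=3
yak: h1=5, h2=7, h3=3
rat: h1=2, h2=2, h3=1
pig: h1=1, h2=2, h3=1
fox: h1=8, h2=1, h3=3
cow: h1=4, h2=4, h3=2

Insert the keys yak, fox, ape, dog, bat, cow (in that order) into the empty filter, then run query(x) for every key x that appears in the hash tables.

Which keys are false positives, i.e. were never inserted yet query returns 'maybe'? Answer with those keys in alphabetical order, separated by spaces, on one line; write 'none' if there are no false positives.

Answer: pig rat

Derivation:
Start: bits=000000000
After insert 'yak': sets bits 3 5 7 -> bits=000101010
After insert 'fox': sets bits 1 3 8 -> bits=010101011
After insert 'ape': sets bits 4 7 8 -> bits=010111011
After insert 'dog': sets bits 3 -> bits=010111011
After insert 'bat': sets bits 2 3 7 -> bits=011111011
After insert 'cow': sets bits 2 4 -> bits=011111011
Not inserted: pig rat — query each against bits=011111011:
query pig: checks bit1=1, bit2=1 (all 1) -> maybe => FALSE POSITIVE
query rat: checks bit1=1, bit2=1 (all 1) -> maybe => FALSE POSITIVE
False positives (alphabetical): pig rat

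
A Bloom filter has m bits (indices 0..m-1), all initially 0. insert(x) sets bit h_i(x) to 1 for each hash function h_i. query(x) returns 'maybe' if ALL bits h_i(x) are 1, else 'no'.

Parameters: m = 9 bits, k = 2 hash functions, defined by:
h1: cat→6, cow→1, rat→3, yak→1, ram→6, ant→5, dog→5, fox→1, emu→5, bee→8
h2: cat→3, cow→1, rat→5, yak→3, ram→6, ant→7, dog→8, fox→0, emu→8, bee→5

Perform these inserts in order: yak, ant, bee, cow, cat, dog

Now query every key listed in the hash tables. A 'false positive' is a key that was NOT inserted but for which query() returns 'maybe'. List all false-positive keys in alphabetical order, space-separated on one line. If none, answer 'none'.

Answer: emu ram rat

Derivation:
Start: bits=000000000
After insert 'yak': sets bits 1 3 -> bits=010100000
After insert 'ant': sets bits 5 7 -> bits=010101010
After insert 'bee': sets bits 5 8 -> bits=010101011
After insert 'cow': sets bits 1 -> bits=010101011
After insert 'cat': sets bits 3 6 -> bits=010101111
After insert 'dog': sets bits 5 8 -> bits=010101111
Not inserted: emu fox ram rat — query each against bits=010101111:
query emu: checks bit5=1, bit8=1 (all 1) -> maybe => FALSE POSITIVE
query fox: checks bit0=0, bit1=1 (has a 0) -> no => not a false positive
query ram: checks bit6=1 (all 1) -> maybe => FALSE POSITIVE
query rat: checks bit3=1, bit5=1 (all 1) -> maybe => FALSE POSITIVE
False positives (alphabetical): emu ram rat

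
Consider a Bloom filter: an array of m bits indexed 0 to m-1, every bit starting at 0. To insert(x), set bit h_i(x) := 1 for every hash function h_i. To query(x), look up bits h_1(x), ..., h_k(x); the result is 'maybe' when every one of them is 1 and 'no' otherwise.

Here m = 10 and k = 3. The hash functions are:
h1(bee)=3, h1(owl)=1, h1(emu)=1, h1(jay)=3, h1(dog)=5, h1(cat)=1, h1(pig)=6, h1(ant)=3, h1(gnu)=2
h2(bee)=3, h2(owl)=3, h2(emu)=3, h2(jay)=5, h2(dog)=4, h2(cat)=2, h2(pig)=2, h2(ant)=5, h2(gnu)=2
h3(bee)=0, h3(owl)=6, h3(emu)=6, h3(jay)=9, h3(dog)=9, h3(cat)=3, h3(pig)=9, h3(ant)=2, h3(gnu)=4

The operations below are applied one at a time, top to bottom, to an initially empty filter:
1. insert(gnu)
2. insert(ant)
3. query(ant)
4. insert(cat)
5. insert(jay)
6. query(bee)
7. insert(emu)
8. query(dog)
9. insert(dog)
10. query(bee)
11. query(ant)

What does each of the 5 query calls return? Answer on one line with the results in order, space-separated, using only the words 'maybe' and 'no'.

Answer: maybe no maybe no maybe

Derivation:
Start: bits=0000000000
Op 1: insert gnu -> sets bits 2 4 -> bits=0010100000
Op 2: insert ant -> sets bits 2 3 5 -> bits=0011110000
Op 3: query ant -> checks bit2=1, bit3=1, bit5=1 (all 1) -> maybe
Op 4: insert cat -> sets bits 1 2 3 -> bits=0111110000
Op 5: insert jay -> sets bits 3 5 9 -> bits=0111110001
Op 6: query bee -> checks bit0=0, bit3=1 (has a 0) -> no
Op 7: insert emu -> sets bits 1 3 6 -> bits=0111111001
Op 8: query dog -> checks bit4=1, bit5=1, bit9=1 (all 1) -> maybe
Op 9: insert dog -> sets bits 4 5 9 -> bits=0111111001
Op 10: query bee -> checks bit0=0, bit3=1 (has a 0) -> no
Op 11: query ant -> checks bit2=1, bit3=1, bit5=1 (all 1) -> maybe
Query results in order: maybe no maybe no maybe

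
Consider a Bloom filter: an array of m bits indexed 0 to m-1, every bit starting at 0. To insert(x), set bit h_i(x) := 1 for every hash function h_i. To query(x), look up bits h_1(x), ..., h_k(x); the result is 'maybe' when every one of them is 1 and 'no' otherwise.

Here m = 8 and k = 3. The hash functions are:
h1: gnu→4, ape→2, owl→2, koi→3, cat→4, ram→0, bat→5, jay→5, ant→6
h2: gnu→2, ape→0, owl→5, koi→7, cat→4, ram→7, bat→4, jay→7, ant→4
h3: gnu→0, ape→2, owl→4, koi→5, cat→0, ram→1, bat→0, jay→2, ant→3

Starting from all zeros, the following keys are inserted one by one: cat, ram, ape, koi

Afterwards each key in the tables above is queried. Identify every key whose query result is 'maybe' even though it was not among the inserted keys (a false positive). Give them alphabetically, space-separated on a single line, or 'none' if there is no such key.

Answer: bat gnu jay owl

Derivation:
Start: bits=00000000
After insert 'cat': sets bits 0 4 -> bits=10001000
After insert 'ram': sets bits 0 1 7 -> bits=11001001
After insert 'ape': sets bits 0 2 -> bits=11101001
After insert 'koi': sets bits 3 5 7 -> bits=11111101
Not inserted: ant bat gnu jay owl — query each against bits=11111101:
query ant: checks bit3=1, bit4=1, bit6=0 (has a 0) -> no => not a false positive
query bat: checks bit0=1, bit4=1, bit5=1 (all 1) -> maybe => FALSE POSITIVE
query gnu: checks bit0=1, bit2=1, bit4=1 (all 1) -> maybe => FALSE POSITIVE
query jay: checks bit2=1, bit5=1, bit7=1 (all 1) -> maybe => FALSE POSITIVE
query owl: checks bit2=1, bit4=1, bit5=1 (all 1) -> maybe => FALSE POSITIVE
False positives (alphabetical): bat gnu jay owl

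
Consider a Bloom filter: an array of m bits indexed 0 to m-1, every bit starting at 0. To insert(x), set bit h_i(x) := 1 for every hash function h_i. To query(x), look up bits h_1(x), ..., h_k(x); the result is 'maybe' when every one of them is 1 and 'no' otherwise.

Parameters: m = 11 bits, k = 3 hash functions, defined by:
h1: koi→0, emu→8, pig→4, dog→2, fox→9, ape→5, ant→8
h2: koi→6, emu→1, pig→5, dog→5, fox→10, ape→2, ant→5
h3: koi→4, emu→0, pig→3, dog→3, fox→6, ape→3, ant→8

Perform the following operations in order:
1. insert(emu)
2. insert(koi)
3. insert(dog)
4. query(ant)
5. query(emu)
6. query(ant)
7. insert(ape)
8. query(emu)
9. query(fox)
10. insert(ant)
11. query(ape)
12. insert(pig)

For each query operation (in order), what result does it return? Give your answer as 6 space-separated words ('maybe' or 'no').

Start: bits=00000000000
Op 1: insert emu -> sets bits 0 1 8 -> bits=11000000100
Op 2: insert koi -> sets bits 0 4 6 -> bits=11001010100
Op 3: insert dog -> sets bits 2 3 5 -> bits=11111110100
Op 4: query ant -> checks bit5=1, bit8=1 (all 1) -> maybe
Op 5: query emu -> checks bit0=1, bit1=1, bit8=1 (all 1) -> maybe
Op 6: query ant -> checks bit5=1, bit8=1 (all 1) -> maybe
Op 7: insert ape -> sets bits 2 3 5 -> bits=11111110100
Op 8: query emu -> checks bit0=1, bit1=1, bit8=1 (all 1) -> maybe
Op 9: query fox -> checks bit6=1, bit9=0, bit10=0 (has a 0) -> no
Op 10: insert ant -> sets bits 5 8 -> bits=11111110100
Op 11: query ape -> checks bit2=1, bit3=1, bit5=1 (all 1) -> maybe
Op 12: insert pig -> sets bits 3 4 5 -> bits=11111110100
Query results in order: maybe maybe maybe maybe no maybe

Answer: maybe maybe maybe maybe no maybe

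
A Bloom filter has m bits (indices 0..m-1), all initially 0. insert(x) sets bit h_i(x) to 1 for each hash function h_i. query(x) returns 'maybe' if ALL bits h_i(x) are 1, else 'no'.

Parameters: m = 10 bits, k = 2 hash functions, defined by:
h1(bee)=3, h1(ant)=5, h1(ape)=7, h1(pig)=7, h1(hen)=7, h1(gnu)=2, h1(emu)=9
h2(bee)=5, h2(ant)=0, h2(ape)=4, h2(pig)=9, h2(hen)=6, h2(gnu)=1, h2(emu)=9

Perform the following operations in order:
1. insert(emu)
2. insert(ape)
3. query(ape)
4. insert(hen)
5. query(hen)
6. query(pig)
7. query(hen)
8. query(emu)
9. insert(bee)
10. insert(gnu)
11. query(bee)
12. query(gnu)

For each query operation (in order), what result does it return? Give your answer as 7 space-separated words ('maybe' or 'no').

Start: bits=0000000000
Op 1: insert emu -> sets bits 9 -> bits=0000000001
Op 2: insert ape -> sets bits 4 7 -> bits=0000100101
Op 3: query ape -> checks bit4=1, bit7=1 (all 1) -> maybe
Op 4: insert hen -> sets bits 6 7 -> bits=0000101101
Op 5: query hen -> checks bit6=1, bit7=1 (all 1) -> maybe
Op 6: query pig -> checks bit7=1, bit9=1 (all 1) -> maybe
Op 7: query hen -> checks bit6=1, bit7=1 (all 1) -> maybe
Op 8: query emu -> checks bit9=1 (all 1) -> maybe
Op 9: insert bee -> sets bits 3 5 -> bits=0001111101
Op 10: insert gnu -> sets bits 1 2 -> bits=0111111101
Op 11: query bee -> checks bit3=1, bit5=1 (all 1) -> maybe
Op 12: query gnu -> checks bit1=1, bit2=1 (all 1) -> maybe
Query results in order: maybe maybe maybe maybe maybe maybe maybe

Answer: maybe maybe maybe maybe maybe maybe maybe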